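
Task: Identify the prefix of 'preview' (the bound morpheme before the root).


The word 'preview' = 'pre' (prefix) + 'view' (root). The prefix is 'pre'.

pre


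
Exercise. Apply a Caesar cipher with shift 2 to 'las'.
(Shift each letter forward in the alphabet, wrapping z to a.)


Shift each letter by 2: l -> n, a -> c, s -> u. Result: 'ncu'.

ncu


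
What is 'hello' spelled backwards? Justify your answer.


Reverse 'hello' character by character: 'olleh'.

olleh


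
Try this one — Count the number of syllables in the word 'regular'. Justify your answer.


Break 'regular' into syllables: reg-u-lar -> reg | u | lar = 3 syllables

3 syllables


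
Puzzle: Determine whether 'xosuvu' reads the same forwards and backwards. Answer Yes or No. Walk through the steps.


Forward: 'xosuvu'
Reversed: 'uvusox'
They differ.

No


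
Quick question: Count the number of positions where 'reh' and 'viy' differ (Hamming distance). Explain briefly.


Alignment:
Position 1: 'r' vs 'v' = DIFFER
Position 2: 'e' vs 'i' = DIFFER
Position 3: 'h' vs 'y' = DIFFER
Total differences: 3

3


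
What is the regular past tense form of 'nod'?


Apply rule: Double final consonant and add -ed. 'nod' becomes 'nodded'.

nodded


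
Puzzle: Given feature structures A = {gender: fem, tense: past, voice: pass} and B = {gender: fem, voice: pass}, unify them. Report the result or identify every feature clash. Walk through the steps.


Compare features:
gender: A=fem vs B=fem -> unified: fem
tense: A=past vs B=_ -> unified: past
voice: A=pass vs B=pass -> unified: pass
No clashes found.

Unified: {gender: fem, tense: past, voice: pass}


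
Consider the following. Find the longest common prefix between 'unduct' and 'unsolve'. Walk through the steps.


Compare from the start: 2 characters match: 'un'. Mismatch at position 3: 'd' vs 's'.

un


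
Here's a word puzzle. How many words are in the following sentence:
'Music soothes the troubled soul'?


Split into words: Music | soothes | the | troubled | soul = 5 words.

5


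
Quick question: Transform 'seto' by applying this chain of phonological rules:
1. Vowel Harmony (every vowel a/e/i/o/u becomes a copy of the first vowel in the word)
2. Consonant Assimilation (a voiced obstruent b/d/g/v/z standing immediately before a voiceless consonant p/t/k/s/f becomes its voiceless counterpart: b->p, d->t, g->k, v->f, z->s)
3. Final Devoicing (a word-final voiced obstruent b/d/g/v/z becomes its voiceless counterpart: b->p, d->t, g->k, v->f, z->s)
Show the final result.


Starting form: 'seto'
Rule 1: Vowel Harmony: all vowels become 'e' (matching first vowel). 'seto' -> 'sete'
Rule 2: Consonant Assimilation: no voiced obstruent (b/d/g/v/z) stands immediately before a voiceless consonant (p/t/k/s/f). No change.
Rule 3: Final Devoicing: the word ends in the vowel 'e', not a consonant. No change.
Final form: 'sete'

sete


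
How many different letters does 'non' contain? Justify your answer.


Unique letters in 'non': {n, o} = 2 distinct letters.

2


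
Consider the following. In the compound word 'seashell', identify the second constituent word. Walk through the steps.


Split 'seashell' into 'sea' + 'shell'. The second part is 'shell'.

shell


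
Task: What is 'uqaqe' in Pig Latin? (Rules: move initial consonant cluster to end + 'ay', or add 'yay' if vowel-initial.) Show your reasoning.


'uqaqe' starts with a vowel, so add 'yay': 'uqaqeyay'.

uqaqeyay


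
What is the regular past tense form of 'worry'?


Apply rule: Change -y to -ied. 'worry' becomes 'worried'.

worried


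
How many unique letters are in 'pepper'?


Unique letters in 'pepper': {e, p, r} = 3 distinct letters.

3


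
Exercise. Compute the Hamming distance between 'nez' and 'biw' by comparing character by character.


Alignment:
Position 1: 'n' vs 'b' = DIFFER
Position 2: 'e' vs 'i' = DIFFER
Position 3: 'z' vs 'w' = DIFFER
Total differences: 3

3


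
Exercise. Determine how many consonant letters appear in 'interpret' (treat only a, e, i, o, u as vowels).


Consonants in 'interpret': n, t, r, p, r, t = 6 consonants.

6


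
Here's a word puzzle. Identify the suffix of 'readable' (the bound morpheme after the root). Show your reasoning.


The word 'readable' = 'read' (root) + '-able' (suffix). The suffix is '-able'.

able


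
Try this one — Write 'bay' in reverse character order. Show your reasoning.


Reverse 'bay' character by character: 'yab'.

yab


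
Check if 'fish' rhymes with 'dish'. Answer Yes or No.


Rime (stressed vowel + following sounds) of 'fish': -ish = /ɪʃ/
Rime of 'dish': -ish = /ɪʃ/
/ɪʃ/ and /ɪʃ/ are the same ending sound, so the words rhyme.

Yes


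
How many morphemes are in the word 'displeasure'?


Decomposition: dis- (prefix) + please (root) + -ure (suffix) = 3 morpheme(s)

3 morphemes


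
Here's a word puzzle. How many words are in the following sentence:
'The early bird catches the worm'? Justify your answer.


Split into words: The | early | bird | catches | the | worm = 6 words.

6


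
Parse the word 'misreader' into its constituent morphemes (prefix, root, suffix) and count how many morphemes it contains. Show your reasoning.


Step 1: Identify prefix: 'mis' (meaning: wrongly)
Step 2: Identify root: 'read'
Step 3: Identify suffix(es): 'er'
Decomposition: mis- (prefix: wrongly) + read (root) + -er (suffix: one who)
Total morphemes: 3

3 morphemes (mis- (prefix: wrongly) + read (root) + -er (suffix: one who))


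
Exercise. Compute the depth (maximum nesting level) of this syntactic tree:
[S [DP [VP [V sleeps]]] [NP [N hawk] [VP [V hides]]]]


Count bracket nesting levels:
'[' at pos 0: depth = 1
'[' at pos 3: depth = 2
'[' at pos 7: depth = 3
'[' at pos 11: depth = 4
'[' at pos 24: depth = 2
'[' at pos 28: depth = 3
'[' at pos 37: depth = 3
'[' at pos 41: depth = 4
Maximum depth reached: 4

4


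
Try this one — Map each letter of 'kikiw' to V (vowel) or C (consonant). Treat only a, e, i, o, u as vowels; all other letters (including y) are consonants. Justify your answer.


Letter mapping: k = C, i = V, k = C, i = V, w = C.

CVCVC


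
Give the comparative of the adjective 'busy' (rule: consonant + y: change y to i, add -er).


Apply comparative formation (consonant + y: change y to i, add -er): 'busy' -> 'busier'.

busier


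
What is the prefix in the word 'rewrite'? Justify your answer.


The word 'rewrite' = 're' (prefix) + 'write' (root). The prefix is 're'.

re


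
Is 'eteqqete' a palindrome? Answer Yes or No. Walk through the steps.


Forward: 'eteqqete'
Reversed: 'eteqqete'
They are identical.

Yes


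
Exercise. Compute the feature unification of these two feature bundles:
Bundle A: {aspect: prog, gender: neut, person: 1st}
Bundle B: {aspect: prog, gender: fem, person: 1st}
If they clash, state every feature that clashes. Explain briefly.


Compare features:
aspect: A=prog vs B=prog -> unified: prog
gender: A=neut vs B=fem -> CLASH
person: A=1st vs B=1st -> unified: 1st
Clash detected on feature 'gender' (neut vs fem); unification fails.

CLASH on 'gender' (neut vs fem)


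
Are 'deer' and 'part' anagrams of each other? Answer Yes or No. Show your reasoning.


Sorted letters of 'deer': 'deer'
Sorted letters of 'part': 'aprt'
They do not match.

No


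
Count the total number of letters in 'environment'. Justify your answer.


Spell out 'environment' and number each letter: e(1), n(2), v(3), i(4), r(5), o(6), n(7), m(8), e(9), n(10), t(11). Total: 11 letters.

11


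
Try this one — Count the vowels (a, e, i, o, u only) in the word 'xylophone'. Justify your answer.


Vowels in 'xylophone': o, o, e = 3 vowels.

3


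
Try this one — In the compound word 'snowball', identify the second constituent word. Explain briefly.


Split 'snowball' into 'snow' + 'ball'. The second part is 'ball'.

ball


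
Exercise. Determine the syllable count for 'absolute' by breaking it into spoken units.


Break 'absolute' into syllables: ab-so-lute -> ab | so | lute = 3 syllables

3 syllables


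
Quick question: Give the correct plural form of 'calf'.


Apply rule: Change -f to -ves. 'calf' becomes 'calves'.

calves


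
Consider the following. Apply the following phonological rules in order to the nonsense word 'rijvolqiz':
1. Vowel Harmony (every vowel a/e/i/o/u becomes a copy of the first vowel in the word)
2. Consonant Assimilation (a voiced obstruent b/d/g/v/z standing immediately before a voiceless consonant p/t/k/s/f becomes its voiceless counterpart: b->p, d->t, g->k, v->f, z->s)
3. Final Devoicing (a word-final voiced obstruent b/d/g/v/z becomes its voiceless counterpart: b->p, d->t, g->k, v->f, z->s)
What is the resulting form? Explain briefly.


Starting form: 'rijvolqiz'
Rule 1: Vowel Harmony: all vowels become 'i' (matching first vowel). 'rijvolqiz' -> 'rijvilqiz'
Rule 2: Consonant Assimilation: no voiced obstruent (b/d/g/v/z) stands immediately before a voiceless consonant (p/t/k/s/f). No change.
Rule 3: Final Devoicing: word-final voiced obstruent 'z' becomes voiceless 's'. 'rijvilqiz' -> 'rijvilqis'
Final form: 'rijvilqis'

rijvilqis


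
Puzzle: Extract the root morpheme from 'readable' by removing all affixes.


Remove suffix '-able' from 'readable' to get root 'read'.

read


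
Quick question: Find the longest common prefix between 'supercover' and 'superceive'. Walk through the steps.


Compare from the start: 6 characters match: 'superc'. Mismatch at position 7: 'o' vs 'e'.

superc


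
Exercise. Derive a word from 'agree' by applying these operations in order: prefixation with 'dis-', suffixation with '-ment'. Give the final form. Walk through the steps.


Step 1: Add prefix 'dis-' to 'agree' = 'disagree'
Step 2: Add suffix '-ment' to 'disagree' = 'disagreement'

disagreement


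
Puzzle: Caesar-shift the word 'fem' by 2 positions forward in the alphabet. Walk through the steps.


Shift each letter by 2: f -> h, e -> g, m -> o. Result: 'hgo'.

hgo


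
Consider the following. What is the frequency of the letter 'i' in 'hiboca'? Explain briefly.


Letter 'i' in 'hiboca': found at position(s) 2 = 1 occurrence(s).

1


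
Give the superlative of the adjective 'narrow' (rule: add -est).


Apply superlative formation (add -est): 'narrow' -> 'narrowest'.

narrowest


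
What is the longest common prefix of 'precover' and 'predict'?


Compare from the start: 3 characters match: 'pre'. Mismatch at position 4: 'c' vs 'd'.

pre


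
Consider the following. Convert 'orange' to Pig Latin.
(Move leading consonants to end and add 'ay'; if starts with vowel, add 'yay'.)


'orange' starts with a vowel, so add 'yay': 'orangeyay'.

orangeyay


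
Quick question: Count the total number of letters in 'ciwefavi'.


Spell out 'ciwefavi' and number each letter: c(1), i(2), w(3), e(4), f(5), a(6), v(7), i(8). Total: 8 letters.

8


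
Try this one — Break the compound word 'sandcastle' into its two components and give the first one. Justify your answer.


Split 'sandcastle' into 'sand' + 'castle'. The first part is 'sand'.

sand


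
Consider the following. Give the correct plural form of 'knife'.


Apply rule: Change -fe to -ves. 'knife' becomes 'knives'.

knives


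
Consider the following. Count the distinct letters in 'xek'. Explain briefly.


Unique letters in 'xek': {e, k, x} = 3 distinct letters.

3


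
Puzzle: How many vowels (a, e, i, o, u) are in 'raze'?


Vowels in 'raze': a, e = 2 vowels.

2


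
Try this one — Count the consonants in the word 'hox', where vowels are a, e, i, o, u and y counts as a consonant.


Consonants in 'hox': h, x = 2 consonants.

2


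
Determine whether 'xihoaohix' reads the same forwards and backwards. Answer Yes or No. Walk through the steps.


Forward: 'xihoaohix'
Reversed: 'xihoaohix'
They are identical.

Yes


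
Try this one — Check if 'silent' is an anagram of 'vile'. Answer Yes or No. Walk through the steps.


Sorted letters of 'silent': 'eilnst'
Sorted letters of 'vile': 'eilv'
They do not match.

No


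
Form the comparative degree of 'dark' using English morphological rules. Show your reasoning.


Apply comparative formation (add -er): 'dark' -> 'darker'.

darker


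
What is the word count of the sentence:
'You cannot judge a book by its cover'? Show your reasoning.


Split into words: You | cannot | judge | a | book | by | its | cover = 8 words.

8


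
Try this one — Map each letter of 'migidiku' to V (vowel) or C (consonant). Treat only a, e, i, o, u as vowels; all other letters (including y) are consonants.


Letter mapping: m = C, i = V, g = C, i = V, d = C, i = V, k = C, u = V.

CVCVCVCV


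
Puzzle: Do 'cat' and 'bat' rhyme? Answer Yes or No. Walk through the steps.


Rime (stressed vowel + following sounds) of 'cat': -at = /æt/
Rime of 'bat': -at = /æt/
/æt/ and /æt/ are the same ending sound, so the words rhyme.

Yes


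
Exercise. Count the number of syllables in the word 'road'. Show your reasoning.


Break 'road' into syllables: road -> road = 1 syllable

1 syllable


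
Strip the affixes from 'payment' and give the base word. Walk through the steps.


Remove suffix '-ment' from 'payment' to get root 'pay'.

pay


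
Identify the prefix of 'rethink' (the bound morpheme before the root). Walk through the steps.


The word 'rethink' = 're' (prefix) + 'think' (root). The prefix is 're'.

re


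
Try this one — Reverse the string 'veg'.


Reverse 'veg' character by character: 'gev'.

gev


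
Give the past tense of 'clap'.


Apply rule: Double final consonant and add -ed. 'clap' becomes 'clapped'.

clapped


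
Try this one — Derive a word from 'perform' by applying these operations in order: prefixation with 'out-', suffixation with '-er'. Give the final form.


Step 1: Add prefix 'out-' to 'perform' = 'outperform'
Step 2: Add suffix '-er' to 'outperform' = 'outperformer'

outperformer


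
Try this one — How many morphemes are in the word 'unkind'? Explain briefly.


Decomposition: un- (prefix) + kind (root) = 2 morpheme(s)

2 morphemes


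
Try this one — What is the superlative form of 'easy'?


Apply superlative formation (consonant + y: change y to i, add -est): 'easy' -> 'easiest'.

easiest


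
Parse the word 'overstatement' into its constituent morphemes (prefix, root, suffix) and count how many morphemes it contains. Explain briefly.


Step 1: Identify prefix: 'over' (meaning: excessively)
Step 2: Identify root: 'state'
Step 3: Identify suffix(es): 'ment'
Decomposition: over- (prefix: excessively) + state (root) + -ment (suffix: action/result)
Total morphemes: 3

3 morphemes (over- (prefix: excessively) + state (root) + -ment (suffix: action/result))


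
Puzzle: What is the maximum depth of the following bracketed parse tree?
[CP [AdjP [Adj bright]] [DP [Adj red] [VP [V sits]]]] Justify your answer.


Count bracket nesting levels:
'[' at pos 0: depth = 1
'[' at pos 4: depth = 2
'[' at pos 10: depth = 3
'[' at pos 24: depth = 2
'[' at pos 28: depth = 3
'[' at pos 38: depth = 3
'[' at pos 42: depth = 4
Maximum depth reached: 4

4


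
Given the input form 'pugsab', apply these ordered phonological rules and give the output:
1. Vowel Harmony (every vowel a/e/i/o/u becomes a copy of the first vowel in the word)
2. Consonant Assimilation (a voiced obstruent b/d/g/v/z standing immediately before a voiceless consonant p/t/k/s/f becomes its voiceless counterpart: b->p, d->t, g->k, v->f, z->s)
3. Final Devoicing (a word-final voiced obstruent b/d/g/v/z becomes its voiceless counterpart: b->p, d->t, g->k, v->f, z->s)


Starting form: 'pugsab'
Rule 1: Vowel Harmony: all vowels become 'u' (matching first vowel). 'pugsab' -> 'pugsub'
Rule 2: Consonant Assimilation: voiced obstruent before voiceless consonant becomes voiceless ('gs' -> 'ks'). 'pugsub' -> 'puksub'
Rule 3: Final Devoicing: word-final voiced obstruent 'b' becomes voiceless 'p'. 'puksub' -> 'puksup'
Final form: 'puksup'

puksup


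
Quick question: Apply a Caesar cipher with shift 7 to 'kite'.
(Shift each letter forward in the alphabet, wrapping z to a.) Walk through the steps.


Shift each letter by 7: k -> r, i -> p, t -> a, e -> l. Result: 'rpal'.

rpal


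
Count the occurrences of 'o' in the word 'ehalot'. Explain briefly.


Letter 'o' in 'ehalot': found at position(s) 5 = 1 occurrence(s).

1


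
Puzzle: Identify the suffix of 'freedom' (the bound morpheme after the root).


The word 'freedom' = 'free' (root) + '-dom' (suffix). The suffix is '-dom'.

dom


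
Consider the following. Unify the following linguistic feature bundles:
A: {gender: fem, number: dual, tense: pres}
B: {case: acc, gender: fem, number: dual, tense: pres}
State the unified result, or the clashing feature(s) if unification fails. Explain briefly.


Compare features:
case: A=_ vs B=acc -> unified: acc
gender: A=fem vs B=fem -> unified: fem
number: A=dual vs B=dual -> unified: dual
tense: A=pres vs B=pres -> unified: pres
No clashes found.

Unified: {case: acc, gender: fem, number: dual, tense: pres}


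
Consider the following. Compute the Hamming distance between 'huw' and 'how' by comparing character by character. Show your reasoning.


Alignment:
Position 1: 'h' vs 'h' = match
Position 2: 'u' vs 'o' = DIFFER
Position 3: 'w' vs 'w' = match
Total differences: 1

1


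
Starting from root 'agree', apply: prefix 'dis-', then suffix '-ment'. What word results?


Step 1: Add prefix 'dis-' to 'agree' = 'disagree'
Step 2: Add suffix '-ment' to 'disagree' = 'disagreement'

disagreement


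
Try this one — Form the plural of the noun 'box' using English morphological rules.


Apply rule: Add -es (sibilant/fricative ending). 'box' becomes 'boxes'.

boxes


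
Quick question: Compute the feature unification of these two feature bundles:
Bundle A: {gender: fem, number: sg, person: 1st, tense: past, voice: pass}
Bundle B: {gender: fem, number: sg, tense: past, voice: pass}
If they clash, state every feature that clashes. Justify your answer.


Compare features:
gender: A=fem vs B=fem -> unified: fem
number: A=sg vs B=sg -> unified: sg
person: A=1st vs B=_ -> unified: 1st
tense: A=past vs B=past -> unified: past
voice: A=pass vs B=pass -> unified: pass
No clashes found.

Unified: {gender: fem, number: sg, person: 1st, tense: past, voice: pass}


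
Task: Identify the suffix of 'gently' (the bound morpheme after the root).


The word 'gently' = 'gentle' (root) + '-ly' (suffix). The suffix is '-ly'.

ly


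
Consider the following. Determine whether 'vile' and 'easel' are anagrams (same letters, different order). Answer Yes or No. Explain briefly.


Sorted letters of 'vile': 'eilv'
Sorted letters of 'easel': 'aeels'
They do not match.

No


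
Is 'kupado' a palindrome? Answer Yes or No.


Forward: 'kupado'
Reversed: 'odapuk'
They differ.

No


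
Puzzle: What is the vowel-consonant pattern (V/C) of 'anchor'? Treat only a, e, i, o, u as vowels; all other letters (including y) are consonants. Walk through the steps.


Letter mapping: a = V, n = C, c = C, h = C, o = V, r = C.

VCCCVC


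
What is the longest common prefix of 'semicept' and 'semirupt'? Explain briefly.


Compare from the start: 4 characters match: 'semi'. Mismatch at position 5: 'c' vs 'r'.

semi


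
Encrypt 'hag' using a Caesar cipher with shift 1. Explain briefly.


Shift each letter by 1: h -> i, a -> b, g -> h. Result: 'ibh'.

ibh


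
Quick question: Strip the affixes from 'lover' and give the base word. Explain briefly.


Remove suffix '-er' from 'lover' to get root 'love'.

love


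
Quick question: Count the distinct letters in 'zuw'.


Unique letters in 'zuw': {u, w, z} = 3 distinct letters.

3


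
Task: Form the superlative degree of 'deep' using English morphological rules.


Apply superlative formation (add -est): 'deep' -> 'deepest'.

deepest


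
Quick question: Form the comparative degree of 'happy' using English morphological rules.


Apply comparative formation (consonant + y: change y to i, add -er): 'happy' -> 'happier'.

happier


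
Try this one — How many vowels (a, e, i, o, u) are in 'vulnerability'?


Vowels in 'vulnerability': u, e, a, i, i = 5 vowels.

5


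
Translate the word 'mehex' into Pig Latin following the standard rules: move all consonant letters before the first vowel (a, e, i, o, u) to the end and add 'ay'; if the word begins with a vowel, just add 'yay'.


'mehex': move consonant cluster 'm' to end and add 'ay': 'ehexmay'.

ehexmay


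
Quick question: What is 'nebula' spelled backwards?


Reverse 'nebula' character by character: 'aluben'.

aluben


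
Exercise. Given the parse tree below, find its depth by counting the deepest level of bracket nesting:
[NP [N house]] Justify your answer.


Count bracket nesting levels:
'[' at pos 0: depth = 1
'[' at pos 4: depth = 2
Maximum depth reached: 2

2


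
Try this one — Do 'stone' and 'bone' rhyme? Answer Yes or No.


Rime (stressed vowel + following sounds) of 'stone': -one = /oʊn/
Rime of 'bone': -one = /oʊn/
/oʊn/ and /oʊn/ are the same ending sound, so the words rhyme.

Yes


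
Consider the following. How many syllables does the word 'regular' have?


Break 'regular' into syllables: reg-u-lar -> reg | u | lar = 3 syllables

3 syllables


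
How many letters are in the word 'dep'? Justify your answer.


Spell out 'dep' and number each letter: d(1), e(2), p(3). Total: 3 letters.

3


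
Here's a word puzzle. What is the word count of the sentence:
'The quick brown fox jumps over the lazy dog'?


Split into words: The | quick | brown | fox | jumps | over | the | lazy | dog = 9 words.

9


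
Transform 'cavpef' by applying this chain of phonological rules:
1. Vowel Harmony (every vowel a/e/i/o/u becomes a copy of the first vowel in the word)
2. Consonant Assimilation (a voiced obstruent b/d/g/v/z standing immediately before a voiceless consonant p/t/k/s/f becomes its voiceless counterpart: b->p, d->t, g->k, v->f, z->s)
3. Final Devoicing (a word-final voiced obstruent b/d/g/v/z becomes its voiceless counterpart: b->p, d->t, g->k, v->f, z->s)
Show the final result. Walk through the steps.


Starting form: 'cavpef'
Rule 1: Vowel Harmony: all vowels become 'a' (matching first vowel). 'cavpef' -> 'cavpaf'
Rule 2: Consonant Assimilation: voiced obstruent before voiceless consonant becomes voiceless ('vp' -> 'fp'). 'cavpaf' -> 'cafpaf'
Rule 3: Final Devoicing: final consonant 'f' is not one of the voiced obstruents b/d/g/v/z. No change.
Final form: 'cafpaf'

cafpaf


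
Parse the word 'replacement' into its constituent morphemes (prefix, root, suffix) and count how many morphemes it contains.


Step 1: Identify prefix: 're' (meaning: again)
Step 2: Identify root: 'place'
Step 3: Identify suffix(es): 'ment'
Decomposition: re- (prefix: again) + place (root) + -ment (suffix: action/result)
Total morphemes: 3

3 morphemes (re- (prefix: again) + place (root) + -ment (suffix: action/result))


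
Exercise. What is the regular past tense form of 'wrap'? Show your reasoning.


Apply rule: Double final consonant and add -ed. 'wrap' becomes 'wrapped'.

wrapped


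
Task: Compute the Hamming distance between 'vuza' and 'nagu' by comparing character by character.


Alignment:
Position 1: 'v' vs 'n' = DIFFER
Position 2: 'u' vs 'a' = DIFFER
Position 3: 'z' vs 'g' = DIFFER
Position 4: 'a' vs 'u' = DIFFER
Total differences: 4

4


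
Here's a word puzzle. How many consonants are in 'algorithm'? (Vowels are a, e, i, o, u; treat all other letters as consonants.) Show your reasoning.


Consonants in 'algorithm': l, g, r, t, h, m = 6 consonants.

6


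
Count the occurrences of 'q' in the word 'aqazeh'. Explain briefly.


Letter 'q' in 'aqazeh': found at position(s) 2 = 1 occurrence(s).

1


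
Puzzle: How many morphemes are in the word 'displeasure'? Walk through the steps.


Decomposition: dis- (prefix) + please (root) + -ure (suffix) = 3 morpheme(s)

3 morphemes


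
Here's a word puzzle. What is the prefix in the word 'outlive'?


The word 'outlive' = 'out' (prefix) + 'live' (root). The prefix is 'out'.

out


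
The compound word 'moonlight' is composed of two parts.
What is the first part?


Split 'moonlight' into 'moon' + 'light'. The first part is 'moon'.

moon


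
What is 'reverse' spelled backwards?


Reverse 'reverse' character by character: 'esrever'.

esrever


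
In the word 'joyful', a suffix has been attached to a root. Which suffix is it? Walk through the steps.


The word 'joyful' = 'joy' (root) + '-ful' (suffix). The suffix is '-ful'.

ful


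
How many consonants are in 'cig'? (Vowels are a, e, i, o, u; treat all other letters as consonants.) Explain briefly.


Consonants in 'cig': c, g = 2 consonants.

2


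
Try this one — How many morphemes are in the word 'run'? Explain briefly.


Decomposition: run (free morpheme) = 1 morpheme(s)

1 morphemes


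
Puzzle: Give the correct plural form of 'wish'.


Apply rule: Add -es (sibilant/fricative ending). 'wish' becomes 'wishes'.

wishes


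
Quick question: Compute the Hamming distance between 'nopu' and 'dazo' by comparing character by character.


Alignment:
Position 1: 'n' vs 'd' = DIFFER
Position 2: 'o' vs 'a' = DIFFER
Position 3: 'p' vs 'z' = DIFFER
Position 4: 'u' vs 'o' = DIFFER
Total differences: 4

4


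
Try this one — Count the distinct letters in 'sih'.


Unique letters in 'sih': {h, i, s} = 3 distinct letters.

3


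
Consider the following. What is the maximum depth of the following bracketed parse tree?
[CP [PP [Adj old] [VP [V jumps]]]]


Count bracket nesting levels:
'[' at pos 0: depth = 1
'[' at pos 4: depth = 2
'[' at pos 8: depth = 3
'[' at pos 18: depth = 3
'[' at pos 22: depth = 4
Maximum depth reached: 4

4


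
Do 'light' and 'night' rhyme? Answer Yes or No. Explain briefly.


Rime (stressed vowel + following sounds) of 'light': -ight = /aɪt/
Rime of 'night': -ight = /aɪt/
/aɪt/ and /aɪt/ are the same ending sound, so the words rhyme.

Yes


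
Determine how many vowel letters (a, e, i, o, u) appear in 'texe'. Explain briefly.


Vowels in 'texe': e, e = 2 vowels.

2


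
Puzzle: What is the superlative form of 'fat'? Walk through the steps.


Apply superlative formation (double final consonant, add -est): 'fat' -> 'fattest'.

fattest


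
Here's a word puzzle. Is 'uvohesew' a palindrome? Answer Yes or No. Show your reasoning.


Forward: 'uvohesew'
Reversed: 'wesehovu'
They differ.

No


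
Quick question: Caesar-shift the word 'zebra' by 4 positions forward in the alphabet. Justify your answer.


Shift each letter by 4: z -> d, e -> i, b -> f, r -> v, a -> e. Result: 'difve'.

difve


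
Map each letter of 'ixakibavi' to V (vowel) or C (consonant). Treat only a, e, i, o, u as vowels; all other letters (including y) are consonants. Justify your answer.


Letter mapping: i = V, x = C, a = V, k = C, i = V, b = C, a = V, v = C, i = V.

VCVCVCVCV


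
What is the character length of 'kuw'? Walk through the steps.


Spell out 'kuw' and number each letter: k(1), u(2), w(3). Total: 3 letters.

3


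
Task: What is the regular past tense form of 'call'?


Apply rule: Add -ed. 'call' becomes 'called'.

called


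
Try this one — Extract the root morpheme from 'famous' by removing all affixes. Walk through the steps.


Remove suffix '-ous' from 'famous' to get root 'fame'.

fame


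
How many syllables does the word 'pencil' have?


Break 'pencil' into syllables: pen-cil -> pen | cil = 2 syllables

2 syllables


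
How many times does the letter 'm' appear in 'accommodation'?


Letter 'm' in 'accommodation': found at position(s) 5, 6 = 2 occurrence(s).

2


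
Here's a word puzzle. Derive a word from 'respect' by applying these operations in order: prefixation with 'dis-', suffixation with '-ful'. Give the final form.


Step 1: Add prefix 'dis-' to 'respect' = 'disrespect'
Step 2: Add suffix '-ful' to 'disrespect' = 'disrespectful'

disrespectful


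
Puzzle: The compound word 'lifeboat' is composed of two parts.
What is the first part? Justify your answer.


Split 'lifeboat' into 'life' + 'boat'. The first part is 'life'.

life


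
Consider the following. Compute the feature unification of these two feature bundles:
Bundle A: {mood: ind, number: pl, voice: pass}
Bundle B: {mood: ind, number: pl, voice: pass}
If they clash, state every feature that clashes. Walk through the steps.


Compare features:
mood: A=ind vs B=ind -> unified: ind
number: A=pl vs B=pl -> unified: pl
voice: A=pass vs B=pass -> unified: pass
No clashes found.

Unified: {mood: ind, number: pl, voice: pass}


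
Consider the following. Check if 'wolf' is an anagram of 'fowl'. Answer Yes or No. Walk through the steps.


Sorted letters of 'wolf': 'flow'
Sorted letters of 'fowl': 'flow'
They match.

Yes


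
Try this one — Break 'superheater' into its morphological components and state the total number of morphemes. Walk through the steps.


Step 1: Identify prefix: 'super' (meaning: above)
Step 2: Identify root: 'heat'
Step 3: Identify suffix(es): 'er'
Decomposition: super- (prefix: above) + heat (root) + -er (suffix: one who)
Total morphemes: 3

3 morphemes (super- (prefix: above) + heat (root) + -er (suffix: one who))


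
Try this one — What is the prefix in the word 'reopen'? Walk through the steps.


The word 'reopen' = 're' (prefix) + 'open' (root). The prefix is 're'.

re


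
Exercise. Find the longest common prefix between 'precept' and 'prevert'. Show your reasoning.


Compare from the start: 3 characters match: 'pre'. Mismatch at position 4: 'c' vs 'v'.

pre


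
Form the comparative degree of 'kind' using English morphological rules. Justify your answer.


Apply comparative formation (add -er): 'kind' -> 'kinder'.

kinder


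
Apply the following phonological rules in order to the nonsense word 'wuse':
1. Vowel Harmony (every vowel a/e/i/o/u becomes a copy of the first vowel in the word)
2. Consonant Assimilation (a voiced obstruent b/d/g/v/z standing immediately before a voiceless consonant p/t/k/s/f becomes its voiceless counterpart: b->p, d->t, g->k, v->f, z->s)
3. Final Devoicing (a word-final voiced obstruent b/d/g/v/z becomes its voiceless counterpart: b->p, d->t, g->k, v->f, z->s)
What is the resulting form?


Starting form: 'wuse'
Rule 1: Vowel Harmony: all vowels become 'u' (matching first vowel). 'wuse' -> 'wusu'
Rule 2: Consonant Assimilation: no voiced obstruent (b/d/g/v/z) stands immediately before a voiceless consonant (p/t/k/s/f). No change.
Rule 3: Final Devoicing: the word ends in the vowel 'u', not a consonant. No change.
Final form: 'wusu'

wusu


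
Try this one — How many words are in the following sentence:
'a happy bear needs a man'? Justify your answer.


Split into words: a | happy | bear | needs | a | man = 6 words.

6


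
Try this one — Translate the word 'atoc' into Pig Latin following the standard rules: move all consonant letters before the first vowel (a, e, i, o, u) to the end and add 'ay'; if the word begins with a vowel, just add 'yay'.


'atoc' starts with a vowel, so add 'yay': 'atocyay'.

atocyay


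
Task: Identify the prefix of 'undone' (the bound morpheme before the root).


The word 'undone' = 'un' (prefix) + 'done' (root). The prefix is 'un'.

un


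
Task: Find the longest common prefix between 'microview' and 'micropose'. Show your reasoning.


Compare from the start: 5 characters match: 'micro'. Mismatch at position 6: 'v' vs 'p'.

micro


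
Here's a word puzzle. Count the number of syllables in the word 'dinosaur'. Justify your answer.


Break 'dinosaur' into syllables: di-no-saur -> di | no | saur = 3 syllables

3 syllables


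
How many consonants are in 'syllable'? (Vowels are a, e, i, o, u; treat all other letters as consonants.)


Consonants in 'syllable': s, y, l, l, b, l = 6 consonants.

6


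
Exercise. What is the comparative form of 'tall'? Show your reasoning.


Apply comparative formation (add -er): 'tall' -> 'taller'.

taller


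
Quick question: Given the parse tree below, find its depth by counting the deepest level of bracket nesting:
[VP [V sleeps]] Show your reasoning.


Count bracket nesting levels:
'[' at pos 0: depth = 1
'[' at pos 4: depth = 2
Maximum depth reached: 2

2


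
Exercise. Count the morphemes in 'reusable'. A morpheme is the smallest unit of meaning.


Decomposition: re- (prefix) + use (root) + -able (suffix) = 3 morpheme(s)

3 morphemes


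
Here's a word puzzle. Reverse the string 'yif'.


Reverse 'yif' character by character: 'fiy'.

fiy


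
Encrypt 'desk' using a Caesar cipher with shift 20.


Shift each letter by 20: d -> x, e -> y, s -> m, k -> e. Result: 'xyme'.

xyme


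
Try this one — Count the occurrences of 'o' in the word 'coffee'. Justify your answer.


Letter 'o' in 'coffee': found at position(s) 2 = 1 occurrence(s).

1


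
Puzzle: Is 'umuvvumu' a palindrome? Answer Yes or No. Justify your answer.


Forward: 'umuvvumu'
Reversed: 'umuvvumu'
They are identical.

Yes


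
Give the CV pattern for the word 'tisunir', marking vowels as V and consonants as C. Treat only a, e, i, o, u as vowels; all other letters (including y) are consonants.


Letter mapping: t = C, i = V, s = C, u = V, n = C, i = V, r = C.

CVCVCVC


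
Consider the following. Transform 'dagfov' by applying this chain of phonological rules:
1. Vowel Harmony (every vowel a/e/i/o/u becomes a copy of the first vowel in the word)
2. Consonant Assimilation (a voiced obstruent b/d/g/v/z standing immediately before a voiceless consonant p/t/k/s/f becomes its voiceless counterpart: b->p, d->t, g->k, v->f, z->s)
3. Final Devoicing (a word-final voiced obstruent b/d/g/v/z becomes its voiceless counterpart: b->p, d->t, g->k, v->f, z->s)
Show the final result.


Starting form: 'dagfov'
Rule 1: Vowel Harmony: all vowels become 'a' (matching first vowel). 'dagfov' -> 'dagfav'
Rule 2: Consonant Assimilation: voiced obstruent before voiceless consonant becomes voiceless ('gf' -> 'kf'). 'dagfav' -> 'dakfav'
Rule 3: Final Devoicing: word-final voiced obstruent 'v' becomes voiceless 'f'. 'dakfav' -> 'dakfaf'
Final form: 'dakfaf'

dakfaf


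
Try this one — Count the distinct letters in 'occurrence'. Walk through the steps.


Unique letters in 'occurrence': {c, e, n, o, r, u} = 6 distinct letters.

6


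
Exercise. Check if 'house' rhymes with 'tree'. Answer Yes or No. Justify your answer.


Rime (stressed vowel + following sounds) of 'house': -ouse = /aʊs/
Rime of 'tree': -ee = /iː/
/aʊs/ and /iː/ are different ending sounds, so the words do not rhyme.

No


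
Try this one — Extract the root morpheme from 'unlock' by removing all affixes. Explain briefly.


Remove prefix 'un' from 'unlock' to get root 'lock'.

lock


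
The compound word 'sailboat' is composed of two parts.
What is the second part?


Split 'sailboat' into 'sail' + 'boat'. The second part is 'boat'.

boat


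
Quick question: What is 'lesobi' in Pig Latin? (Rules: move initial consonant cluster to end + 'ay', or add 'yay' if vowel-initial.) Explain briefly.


'lesobi': move consonant cluster 'l' to end and add 'ay': 'esobilay'.

esobilay


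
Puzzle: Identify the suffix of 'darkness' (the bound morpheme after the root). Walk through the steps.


The word 'darkness' = 'dark' (root) + '-ness' (suffix). The suffix is '-ness'.

ness


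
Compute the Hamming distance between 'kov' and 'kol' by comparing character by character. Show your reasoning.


Alignment:
Position 1: 'k' vs 'k' = match
Position 2: 'o' vs 'o' = match
Position 3: 'v' vs 'l' = DIFFER
Total differences: 1

1


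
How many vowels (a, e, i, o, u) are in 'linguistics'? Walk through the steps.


Vowels in 'linguistics': i, u, i, i = 4 vowels.

4


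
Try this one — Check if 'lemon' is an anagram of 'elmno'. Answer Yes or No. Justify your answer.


Sorted letters of 'lemon': 'elmno'
Sorted letters of 'elmno': 'elmno'
They match.

Yes


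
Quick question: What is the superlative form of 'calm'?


Apply superlative formation (add -est): 'calm' -> 'calmest'.

calmest


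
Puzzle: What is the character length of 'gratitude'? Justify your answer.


Spell out 'gratitude' and number each letter: g(1), r(2), a(3), t(4), i(5), t(6), u(7), d(8), e(9). Total: 9 letters.

9


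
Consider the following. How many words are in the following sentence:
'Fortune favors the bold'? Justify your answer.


Split into words: Fortune | favors | the | bold = 4 words.

4


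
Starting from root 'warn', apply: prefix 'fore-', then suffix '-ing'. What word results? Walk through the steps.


Step 1: Add prefix 'fore-' to 'warn' = 'forewarn'
Step 2: Add suffix '-ing' to 'forewarn' = 'forewarning'

forewarning


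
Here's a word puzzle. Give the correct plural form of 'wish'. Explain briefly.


Apply rule: Add -es (sibilant/fricative ending). 'wish' becomes 'wishes'.

wishes


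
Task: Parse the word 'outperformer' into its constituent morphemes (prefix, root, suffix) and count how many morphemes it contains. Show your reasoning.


Step 1: Identify prefix: 'out' (meaning: surpass)
Step 2: Identify root: 'perform'
Step 3: Identify suffix(es): 'er'
Decomposition: out- (prefix: surpass) + perform (root) + -er (suffix: one who)
Total morphemes: 3

3 morphemes (out- (prefix: surpass) + perform (root) + -er (suffix: one who))


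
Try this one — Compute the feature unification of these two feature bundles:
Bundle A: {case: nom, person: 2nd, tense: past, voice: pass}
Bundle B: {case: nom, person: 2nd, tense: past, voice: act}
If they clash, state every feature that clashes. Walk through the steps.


Compare features:
case: A=nom vs B=nom -> unified: nom
person: A=2nd vs B=2nd -> unified: 2nd
tense: A=past vs B=past -> unified: past
voice: A=pass vs B=act -> CLASH
Clash detected on feature 'voice' (pass vs act); unification fails.

CLASH on 'voice' (pass vs act)


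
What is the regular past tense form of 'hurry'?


Apply rule: Change -y to -ied. 'hurry' becomes 'hurried'.

hurried


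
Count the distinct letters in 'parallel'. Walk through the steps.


Unique letters in 'parallel': {a, e, l, p, r} = 5 distinct letters.

5


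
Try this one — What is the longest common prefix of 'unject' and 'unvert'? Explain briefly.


Compare from the start: 2 characters match: 'un'. Mismatch at position 3: 'j' vs 'v'.

un


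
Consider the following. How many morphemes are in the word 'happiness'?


Decomposition: happy (root) + -ness (suffix) = 2 morpheme(s)

2 morphemes


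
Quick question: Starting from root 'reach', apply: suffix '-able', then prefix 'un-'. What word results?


Step 1: Add suffix '-able' to 'reach' = 'reachable'
Step 2: Add prefix 'un-' to 'reachable' = 'unreachable'

unreachable


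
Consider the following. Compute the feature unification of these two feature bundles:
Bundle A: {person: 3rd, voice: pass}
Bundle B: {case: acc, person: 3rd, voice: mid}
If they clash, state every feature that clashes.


Compare features:
case: A=_ vs B=acc -> unified: acc
person: A=3rd vs B=3rd -> unified: 3rd
voice: A=pass vs B=mid -> CLASH
Clash detected on feature 'voice' (pass vs mid); unification fails.

CLASH on 'voice' (pass vs mid)


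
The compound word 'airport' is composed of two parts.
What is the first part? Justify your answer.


Split 'airport' into 'air' + 'port'. The first part is 'air'.

air
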